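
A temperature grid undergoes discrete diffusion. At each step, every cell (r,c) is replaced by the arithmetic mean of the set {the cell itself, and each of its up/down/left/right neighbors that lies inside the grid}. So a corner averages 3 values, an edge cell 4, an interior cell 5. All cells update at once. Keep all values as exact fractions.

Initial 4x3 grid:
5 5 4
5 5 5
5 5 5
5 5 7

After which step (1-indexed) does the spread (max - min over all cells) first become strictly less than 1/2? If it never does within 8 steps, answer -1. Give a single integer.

Answer: 4

Derivation:
Step 1: max=17/3, min=14/3, spread=1
Step 2: max=50/9, min=85/18, spread=5/6
Step 3: max=2315/432, min=13963/2880, spread=4411/8640
Step 4: max=34351/6480, min=126643/25920, spread=3587/8640
  -> spread < 1/2 first at step 4
Step 5: max=4071067/777600, min=50988211/10368000, spread=9878047/31104000
Step 6: max=242765783/46656000, min=153855167/31104000, spread=4793213/18662400
Step 7: max=14481647257/2799360000, min=185277284011/37324800000, spread=23434038247/111974400000
Step 8: max=865615322963/167961600000, min=557807485567/111974400000, spread=2312327569/13436928000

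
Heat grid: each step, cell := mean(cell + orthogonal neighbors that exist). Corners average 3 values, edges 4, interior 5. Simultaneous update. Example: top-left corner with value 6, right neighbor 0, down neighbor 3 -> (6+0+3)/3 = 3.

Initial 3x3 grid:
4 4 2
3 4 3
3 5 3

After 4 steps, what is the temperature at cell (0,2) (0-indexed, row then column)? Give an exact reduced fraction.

Step 1: cell (0,2) = 3
Step 2: cell (0,2) = 19/6
Step 3: cell (0,2) = 401/120
Step 4: cell (0,2) = 73091/21600
Full grid after step 4:
  57187/16200 1500191/432000 73091/21600
  1553191/432000 420853/120000 372329/108000
  468671/129600 3094757/864000 452921/129600

Answer: 73091/21600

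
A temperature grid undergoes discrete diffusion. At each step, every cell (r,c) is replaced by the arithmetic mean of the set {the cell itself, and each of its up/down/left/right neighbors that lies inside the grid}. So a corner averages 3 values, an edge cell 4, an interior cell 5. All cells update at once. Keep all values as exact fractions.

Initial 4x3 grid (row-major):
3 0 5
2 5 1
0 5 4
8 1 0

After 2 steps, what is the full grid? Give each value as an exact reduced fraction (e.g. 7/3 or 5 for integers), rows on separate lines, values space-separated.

After step 1:
  5/3 13/4 2
  5/2 13/5 15/4
  15/4 3 5/2
  3 7/2 5/3
After step 2:
  89/36 571/240 3
  631/240 151/50 217/80
  49/16 307/100 131/48
  41/12 67/24 23/9

Answer: 89/36 571/240 3
631/240 151/50 217/80
49/16 307/100 131/48
41/12 67/24 23/9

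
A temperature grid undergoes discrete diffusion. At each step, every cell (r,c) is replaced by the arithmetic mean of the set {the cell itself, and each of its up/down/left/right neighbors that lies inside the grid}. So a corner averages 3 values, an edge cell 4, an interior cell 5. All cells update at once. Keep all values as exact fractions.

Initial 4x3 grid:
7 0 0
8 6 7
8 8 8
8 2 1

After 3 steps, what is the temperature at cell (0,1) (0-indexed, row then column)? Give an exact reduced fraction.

Answer: 66469/14400

Derivation:
Step 1: cell (0,1) = 13/4
Step 2: cell (0,1) = 983/240
Step 3: cell (0,1) = 66469/14400
Full grid after step 3:
  631/120 66469/14400 4519/1080
  14509/2400 32681/6000 34877/7200
  5173/800 35071/6000 38107/7200
  551/90 80819/14400 2761/540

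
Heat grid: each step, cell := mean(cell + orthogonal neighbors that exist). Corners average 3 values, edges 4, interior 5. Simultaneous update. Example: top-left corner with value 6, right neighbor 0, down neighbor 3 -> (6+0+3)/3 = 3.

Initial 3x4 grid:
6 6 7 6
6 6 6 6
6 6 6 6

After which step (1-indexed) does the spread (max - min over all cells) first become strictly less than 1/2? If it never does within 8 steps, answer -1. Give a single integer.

Answer: 1

Derivation:
Step 1: max=19/3, min=6, spread=1/3
  -> spread < 1/2 first at step 1
Step 2: max=751/120, min=6, spread=31/120
Step 3: max=6691/1080, min=6, spread=211/1080
Step 4: max=664897/108000, min=10847/1800, spread=14077/108000
Step 5: max=5972407/972000, min=651683/108000, spread=5363/48600
Step 6: max=178700809/29160000, min=362869/60000, spread=93859/1166400
Step 7: max=10707874481/1749600000, min=588536467/97200000, spread=4568723/69984000
Step 8: max=641636435629/104976000000, min=17677618889/2916000000, spread=8387449/167961600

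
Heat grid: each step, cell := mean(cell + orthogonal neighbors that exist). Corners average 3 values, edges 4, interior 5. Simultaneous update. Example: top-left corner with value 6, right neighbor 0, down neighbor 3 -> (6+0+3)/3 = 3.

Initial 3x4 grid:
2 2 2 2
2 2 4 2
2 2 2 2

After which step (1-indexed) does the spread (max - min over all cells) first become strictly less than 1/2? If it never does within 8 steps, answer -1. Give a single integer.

Step 1: max=5/2, min=2, spread=1/2
Step 2: max=123/50, min=2, spread=23/50
  -> spread < 1/2 first at step 2
Step 3: max=5611/2400, min=413/200, spread=131/480
Step 4: max=49751/21600, min=7591/3600, spread=841/4320
Step 5: max=19822051/8640000, min=1533373/720000, spread=56863/345600
Step 6: max=177054341/77760000, min=13949543/6480000, spread=386393/3110400
Step 7: max=70601723131/31104000000, min=5604358813/2592000000, spread=26795339/248832000
Step 8: max=4216295714129/1866240000000, min=338126149667/155520000000, spread=254051069/2985984000

Answer: 2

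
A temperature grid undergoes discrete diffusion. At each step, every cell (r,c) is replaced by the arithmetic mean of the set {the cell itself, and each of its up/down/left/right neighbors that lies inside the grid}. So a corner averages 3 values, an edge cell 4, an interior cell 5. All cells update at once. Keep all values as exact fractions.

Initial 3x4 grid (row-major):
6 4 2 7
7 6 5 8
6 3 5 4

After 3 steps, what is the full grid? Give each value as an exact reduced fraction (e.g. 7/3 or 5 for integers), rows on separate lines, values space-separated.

Answer: 2297/432 18491/3600 4559/900 1439/270
8701/1600 5111/1000 30971/6000 9593/1800
1151/216 37157/7200 36397/7200 11497/2160

Derivation:
After step 1:
  17/3 9/2 9/2 17/3
  25/4 5 26/5 6
  16/3 5 17/4 17/3
After step 2:
  197/36 59/12 149/30 97/18
  89/16 519/100 499/100 169/30
  199/36 235/48 1207/240 191/36
After step 3:
  2297/432 18491/3600 4559/900 1439/270
  8701/1600 5111/1000 30971/6000 9593/1800
  1151/216 37157/7200 36397/7200 11497/2160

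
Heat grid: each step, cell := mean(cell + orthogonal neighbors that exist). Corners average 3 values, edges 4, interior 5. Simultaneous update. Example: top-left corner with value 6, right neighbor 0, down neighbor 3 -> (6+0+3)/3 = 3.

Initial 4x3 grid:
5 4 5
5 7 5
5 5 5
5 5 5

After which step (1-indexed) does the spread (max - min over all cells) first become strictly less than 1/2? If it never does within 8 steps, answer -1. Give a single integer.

Answer: 2

Derivation:
Step 1: max=11/2, min=14/3, spread=5/6
Step 2: max=537/100, min=1187/240, spread=509/1200
  -> spread < 1/2 first at step 2
Step 3: max=651/125, min=1011/200, spread=153/1000
Step 4: max=1864297/360000, min=6109/1200, spread=31597/360000
Step 5: max=16685177/3240000, min=1225357/240000, spread=57143/1296000
Step 6: max=6665010457/1296000000, min=33160661/6480000, spread=10959419/432000000
Step 7: max=59909536487/11664000000, min=13274442451/2592000000, spread=69818183/4665600000
Step 8: max=23955230085217/4665600000000, min=119553598741/23328000000, spread=44510337017/4665600000000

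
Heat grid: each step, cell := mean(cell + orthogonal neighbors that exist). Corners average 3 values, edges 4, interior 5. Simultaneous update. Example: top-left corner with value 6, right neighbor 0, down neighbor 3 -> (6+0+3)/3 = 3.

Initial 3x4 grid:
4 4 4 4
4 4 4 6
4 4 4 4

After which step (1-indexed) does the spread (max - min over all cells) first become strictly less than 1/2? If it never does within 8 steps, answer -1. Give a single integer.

Answer: 3

Derivation:
Step 1: max=14/3, min=4, spread=2/3
Step 2: max=547/120, min=4, spread=67/120
Step 3: max=4757/1080, min=4, spread=437/1080
  -> spread < 1/2 first at step 3
Step 4: max=1885531/432000, min=2009/500, spread=29951/86400
Step 5: max=16767821/3888000, min=13658/3375, spread=206761/777600
Step 6: max=6676995571/1555200000, min=10965671/2700000, spread=14430763/62208000
Step 7: max=398355741689/93312000000, min=881652727/216000000, spread=139854109/746496000
Step 8: max=23817351890251/5598720000000, min=79611228977/19440000000, spread=7114543559/44789760000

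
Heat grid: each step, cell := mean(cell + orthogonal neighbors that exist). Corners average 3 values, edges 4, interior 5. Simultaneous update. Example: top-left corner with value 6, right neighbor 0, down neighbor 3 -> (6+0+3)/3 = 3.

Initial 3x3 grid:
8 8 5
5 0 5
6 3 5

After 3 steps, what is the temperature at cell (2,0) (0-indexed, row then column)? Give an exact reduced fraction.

Step 1: cell (2,0) = 14/3
Step 2: cell (2,0) = 155/36
Step 3: cell (2,0) = 9817/2160
Full grid after step 3:
  493/90 24683/4800 911/180
  69899/14400 9521/2000 63799/14400
  9817/2160 9979/2400 9077/2160

Answer: 9817/2160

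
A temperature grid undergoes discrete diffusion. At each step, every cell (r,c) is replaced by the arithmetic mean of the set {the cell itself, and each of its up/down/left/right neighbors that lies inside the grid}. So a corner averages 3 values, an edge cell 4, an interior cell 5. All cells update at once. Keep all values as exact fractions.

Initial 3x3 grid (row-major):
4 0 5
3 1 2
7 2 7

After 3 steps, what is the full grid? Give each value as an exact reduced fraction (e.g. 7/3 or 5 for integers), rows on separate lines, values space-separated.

Answer: 5741/2160 19951/7200 5681/2160
46627/14400 17399/6000 5103/1600
103/30 51977/14400 1819/540

Derivation:
After step 1:
  7/3 5/2 7/3
  15/4 8/5 15/4
  4 17/4 11/3
After step 2:
  103/36 263/120 103/36
  701/240 317/100 227/80
  4 811/240 35/9
After step 3:
  5741/2160 19951/7200 5681/2160
  46627/14400 17399/6000 5103/1600
  103/30 51977/14400 1819/540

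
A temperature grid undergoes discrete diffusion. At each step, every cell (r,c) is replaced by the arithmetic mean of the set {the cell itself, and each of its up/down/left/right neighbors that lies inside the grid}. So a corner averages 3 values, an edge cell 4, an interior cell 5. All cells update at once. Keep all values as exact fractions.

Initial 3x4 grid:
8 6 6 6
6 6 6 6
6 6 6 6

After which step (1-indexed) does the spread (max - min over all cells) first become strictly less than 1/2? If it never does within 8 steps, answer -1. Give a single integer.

Step 1: max=20/3, min=6, spread=2/3
Step 2: max=59/9, min=6, spread=5/9
Step 3: max=689/108, min=6, spread=41/108
  -> spread < 1/2 first at step 3
Step 4: max=81977/12960, min=6, spread=4217/12960
Step 5: max=4874749/777600, min=21679/3600, spread=38417/155520
Step 6: max=291136211/46656000, min=434597/72000, spread=1903471/9331200
Step 7: max=17397149089/2799360000, min=13075759/2160000, spread=18038617/111974400
Step 8: max=1041037782851/167961600000, min=1179326759/194400000, spread=883978523/6718464000

Answer: 3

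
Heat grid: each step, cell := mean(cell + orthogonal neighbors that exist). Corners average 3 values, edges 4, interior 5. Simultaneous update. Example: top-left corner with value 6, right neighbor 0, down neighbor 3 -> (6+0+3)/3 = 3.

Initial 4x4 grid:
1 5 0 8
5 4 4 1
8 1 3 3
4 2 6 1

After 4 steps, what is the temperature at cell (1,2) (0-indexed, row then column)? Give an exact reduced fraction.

Answer: 67743/20000

Derivation:
Step 1: cell (1,2) = 12/5
Step 2: cell (1,2) = 357/100
Step 3: cell (1,2) = 6279/2000
Step 4: cell (1,2) = 67743/20000
Full grid after step 4:
  236653/64800 769987/216000 237721/72000 8023/2400
  206713/54000 126683/36000 67743/20000 56759/18000
  41891/10800 131837/36000 579329/180000 170747/54000
  254443/64800 155753/43200 712853/216000 197099/64800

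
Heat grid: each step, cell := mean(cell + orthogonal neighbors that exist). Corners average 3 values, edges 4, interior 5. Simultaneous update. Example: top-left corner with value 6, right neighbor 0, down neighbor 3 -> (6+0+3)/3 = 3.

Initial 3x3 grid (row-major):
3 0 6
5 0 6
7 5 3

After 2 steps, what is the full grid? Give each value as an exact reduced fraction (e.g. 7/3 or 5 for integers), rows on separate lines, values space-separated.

After step 1:
  8/3 9/4 4
  15/4 16/5 15/4
  17/3 15/4 14/3
After step 2:
  26/9 727/240 10/3
  917/240 167/50 937/240
  79/18 1037/240 73/18

Answer: 26/9 727/240 10/3
917/240 167/50 937/240
79/18 1037/240 73/18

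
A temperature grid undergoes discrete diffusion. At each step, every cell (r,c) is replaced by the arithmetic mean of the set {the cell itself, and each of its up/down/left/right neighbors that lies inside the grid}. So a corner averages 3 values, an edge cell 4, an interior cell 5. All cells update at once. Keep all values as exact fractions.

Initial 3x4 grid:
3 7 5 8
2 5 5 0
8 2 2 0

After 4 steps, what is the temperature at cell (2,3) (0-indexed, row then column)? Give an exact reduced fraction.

Answer: 387047/129600

Derivation:
Step 1: cell (2,3) = 2/3
Step 2: cell (2,3) = 37/18
Step 3: cell (2,3) = 5479/2160
Step 4: cell (2,3) = 387047/129600
Full grid after step 4:
  16087/3600 320399/72000 912317/216000 517297/129600
  204181/48000 20461/5000 451289/120000 984721/288000
  3211/800 67381/18000 175423/54000 387047/129600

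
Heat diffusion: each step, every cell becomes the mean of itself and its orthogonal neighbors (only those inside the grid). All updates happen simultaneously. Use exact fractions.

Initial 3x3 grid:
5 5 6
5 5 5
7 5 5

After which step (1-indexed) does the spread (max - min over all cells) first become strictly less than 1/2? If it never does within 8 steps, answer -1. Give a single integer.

Answer: 2

Derivation:
Step 1: max=17/3, min=5, spread=2/3
Step 2: max=50/9, min=247/48, spread=59/144
  -> spread < 1/2 first at step 2
Step 3: max=581/108, min=1121/216, spread=41/216
Step 4: max=34729/6480, min=902767/172800, spread=70019/518400
Step 5: max=2067893/388800, min=4062761/777600, spread=2921/31104
Step 6: max=123844621/23328000, min=244612867/46656000, spread=24611/373248
Step 7: max=7411692737/1399680000, min=14693804849/2799360000, spread=207329/4478976
Step 8: max=444219811489/83980800000, min=882981388603/167961600000, spread=1746635/53747712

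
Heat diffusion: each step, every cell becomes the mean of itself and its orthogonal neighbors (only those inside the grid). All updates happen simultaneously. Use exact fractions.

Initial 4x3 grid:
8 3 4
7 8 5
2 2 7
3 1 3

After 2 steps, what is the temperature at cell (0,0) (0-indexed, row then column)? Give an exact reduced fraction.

Step 1: cell (0,0) = 6
Step 2: cell (0,0) = 6
Full grid after step 2:
  6 83/16 21/4
  83/16 27/5 77/16
  63/16 19/5 215/48
  31/12 143/48 61/18

Answer: 6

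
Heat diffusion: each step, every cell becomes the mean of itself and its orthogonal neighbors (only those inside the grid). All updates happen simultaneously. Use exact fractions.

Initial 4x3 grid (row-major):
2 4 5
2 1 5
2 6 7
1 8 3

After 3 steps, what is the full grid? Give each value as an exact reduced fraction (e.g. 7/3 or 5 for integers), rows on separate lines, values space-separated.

Answer: 3113/1080 12187/3600 8671/2160
5371/1800 22067/6000 31009/7200
12377/3600 24997/6000 11443/2400
523/135 32059/7200 3631/720

Derivation:
After step 1:
  8/3 3 14/3
  7/4 18/5 9/2
  11/4 24/5 21/4
  11/3 9/2 6
After step 2:
  89/36 209/60 73/18
  323/120 353/100 1081/240
  389/120 209/50 411/80
  131/36 569/120 21/4
After step 3:
  3113/1080 12187/3600 8671/2160
  5371/1800 22067/6000 31009/7200
  12377/3600 24997/6000 11443/2400
  523/135 32059/7200 3631/720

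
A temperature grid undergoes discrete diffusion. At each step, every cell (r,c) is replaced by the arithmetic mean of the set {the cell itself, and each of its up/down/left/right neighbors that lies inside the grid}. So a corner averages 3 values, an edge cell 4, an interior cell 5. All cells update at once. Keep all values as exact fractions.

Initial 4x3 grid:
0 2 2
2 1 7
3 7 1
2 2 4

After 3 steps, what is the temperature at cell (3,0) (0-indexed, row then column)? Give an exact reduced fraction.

Step 1: cell (3,0) = 7/3
Step 2: cell (3,0) = 115/36
Step 3: cell (3,0) = 6143/2160
Full grid after step 3:
  4613/2160 10619/4800 6343/2160
  7963/3600 5971/2000 668/225
  10783/3600 17563/6000 1601/450
  6143/2160 47987/14400 6893/2160

Answer: 6143/2160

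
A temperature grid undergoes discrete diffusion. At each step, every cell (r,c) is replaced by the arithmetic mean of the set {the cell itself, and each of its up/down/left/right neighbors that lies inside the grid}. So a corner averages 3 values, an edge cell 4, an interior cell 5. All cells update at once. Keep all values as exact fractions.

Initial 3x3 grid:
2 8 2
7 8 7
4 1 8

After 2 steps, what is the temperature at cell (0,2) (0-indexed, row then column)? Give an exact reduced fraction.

Step 1: cell (0,2) = 17/3
Step 2: cell (0,2) = 203/36
Full grid after step 2:
  191/36 169/30 203/36
  1267/240 559/100 469/80
  29/6 1247/240 101/18

Answer: 203/36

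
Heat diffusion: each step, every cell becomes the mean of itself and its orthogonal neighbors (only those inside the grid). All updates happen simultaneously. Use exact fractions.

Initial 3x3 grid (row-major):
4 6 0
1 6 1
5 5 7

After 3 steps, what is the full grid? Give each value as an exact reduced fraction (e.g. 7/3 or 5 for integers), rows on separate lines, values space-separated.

Answer: 1001/270 278/75 3679/1080
14719/3600 7729/2000 27913/7200
9103/2160 7039/1600 8933/2160

Derivation:
After step 1:
  11/3 4 7/3
  4 19/5 7/2
  11/3 23/4 13/3
After step 2:
  35/9 69/20 59/18
  227/60 421/100 419/120
  161/36 351/80 163/36
After step 3:
  1001/270 278/75 3679/1080
  14719/3600 7729/2000 27913/7200
  9103/2160 7039/1600 8933/2160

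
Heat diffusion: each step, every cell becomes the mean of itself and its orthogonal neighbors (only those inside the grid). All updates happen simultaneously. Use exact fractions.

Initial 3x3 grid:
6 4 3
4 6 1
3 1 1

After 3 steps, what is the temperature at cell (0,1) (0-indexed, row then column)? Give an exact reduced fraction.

Answer: 56059/14400

Derivation:
Step 1: cell (0,1) = 19/4
Step 2: cell (0,1) = 917/240
Step 3: cell (0,1) = 56059/14400
Full grid after step 3:
  4451/1080 56059/14400 3461/1080
  56059/14400 1609/500 41759/14400
  3461/1080 41759/14400 93/40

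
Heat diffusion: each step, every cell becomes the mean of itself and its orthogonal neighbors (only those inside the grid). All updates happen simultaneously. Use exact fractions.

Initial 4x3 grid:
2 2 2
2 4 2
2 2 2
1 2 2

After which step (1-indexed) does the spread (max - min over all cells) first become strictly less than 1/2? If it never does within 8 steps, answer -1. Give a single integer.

Step 1: max=5/2, min=5/3, spread=5/6
Step 2: max=123/50, min=31/18, spread=166/225
Step 3: max=5611/2400, min=27551/14400, spread=1223/2880
  -> spread < 1/2 first at step 3
Step 4: max=49751/21600, min=252191/129600, spread=9263/25920
Step 5: max=19670371/8640000, min=15643999/7776000, spread=20593349/77760000
Step 6: max=175651961/77760000, min=948366041/466560000, spread=4221829/18662400
Step 7: max=69613517851/31104000000, min=57694038019/27993600000, spread=49581280469/279936000000
Step 8: max=622940810141/279936000000, min=3486959323721/1679616000000, spread=2005484297/13436928000

Answer: 3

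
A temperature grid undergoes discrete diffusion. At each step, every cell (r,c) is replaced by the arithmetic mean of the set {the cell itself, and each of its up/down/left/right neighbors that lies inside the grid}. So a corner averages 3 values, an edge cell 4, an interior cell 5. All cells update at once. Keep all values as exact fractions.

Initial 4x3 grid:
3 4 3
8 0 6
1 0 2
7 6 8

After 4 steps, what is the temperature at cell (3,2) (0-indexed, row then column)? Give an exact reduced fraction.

Step 1: cell (3,2) = 16/3
Step 2: cell (3,2) = 175/36
Step 3: cell (3,2) = 2267/540
Step 4: cell (3,2) = 540193/129600
Full grid after step 4:
  75223/21600 1536391/432000 109747/32400
  43841/12000 153461/45000 775013/216000
  401879/108000 463321/120000 805133/216000
  534443/129600 129381/32000 540193/129600

Answer: 540193/129600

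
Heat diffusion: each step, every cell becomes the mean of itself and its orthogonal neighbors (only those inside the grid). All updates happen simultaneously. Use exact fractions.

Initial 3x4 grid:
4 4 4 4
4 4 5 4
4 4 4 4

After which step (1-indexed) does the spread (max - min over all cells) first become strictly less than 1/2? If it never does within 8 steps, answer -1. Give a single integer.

Answer: 1

Derivation:
Step 1: max=17/4, min=4, spread=1/4
  -> spread < 1/2 first at step 1
Step 2: max=423/100, min=4, spread=23/100
Step 3: max=20011/4800, min=1613/400, spread=131/960
Step 4: max=179351/43200, min=29191/7200, spread=841/8640
Step 5: max=71662051/17280000, min=5853373/1440000, spread=56863/691200
Step 6: max=643614341/155520000, min=52829543/12960000, spread=386393/6220800
Step 7: max=257225723131/62208000000, min=21156358813/5184000000, spread=26795339/497664000
Step 8: max=15413735714129/3732480000000, min=1271246149667/311040000000, spread=254051069/5971968000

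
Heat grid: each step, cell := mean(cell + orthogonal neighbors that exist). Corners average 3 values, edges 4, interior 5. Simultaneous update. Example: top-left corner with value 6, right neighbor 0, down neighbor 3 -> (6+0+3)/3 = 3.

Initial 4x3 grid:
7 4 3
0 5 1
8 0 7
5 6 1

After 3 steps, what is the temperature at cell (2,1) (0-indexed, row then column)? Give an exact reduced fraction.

Step 1: cell (2,1) = 26/5
Step 2: cell (2,1) = 157/50
Step 3: cell (2,1) = 4221/1000
Full grid after step 3:
  101/27 56659/14400 353/108
  30757/7200 20171/6000 26557/7200
  28367/7200 4221/1000 23767/7200
  10037/2160 193/50 8737/2160

Answer: 4221/1000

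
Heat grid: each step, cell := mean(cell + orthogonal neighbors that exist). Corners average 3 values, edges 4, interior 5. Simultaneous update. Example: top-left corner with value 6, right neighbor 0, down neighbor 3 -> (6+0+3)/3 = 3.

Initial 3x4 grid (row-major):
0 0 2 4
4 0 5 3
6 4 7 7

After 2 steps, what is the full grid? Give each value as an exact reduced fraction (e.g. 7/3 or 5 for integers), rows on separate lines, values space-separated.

After step 1:
  4/3 1/2 11/4 3
  5/2 13/5 17/5 19/4
  14/3 17/4 23/4 17/3
After step 2:
  13/9 431/240 193/80 7/2
  111/40 53/20 77/20 1009/240
  137/36 259/60 143/30 97/18

Answer: 13/9 431/240 193/80 7/2
111/40 53/20 77/20 1009/240
137/36 259/60 143/30 97/18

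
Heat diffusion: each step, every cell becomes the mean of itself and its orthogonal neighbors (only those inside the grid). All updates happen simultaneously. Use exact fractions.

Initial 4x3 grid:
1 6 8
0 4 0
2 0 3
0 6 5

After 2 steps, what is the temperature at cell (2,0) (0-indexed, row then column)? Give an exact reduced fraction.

Answer: 95/48

Derivation:
Step 1: cell (2,0) = 1/2
Step 2: cell (2,0) = 95/48
Full grid after step 2:
  53/18 55/16 79/18
  79/48 61/20 149/48
  95/48 41/20 161/48
  71/36 157/48 113/36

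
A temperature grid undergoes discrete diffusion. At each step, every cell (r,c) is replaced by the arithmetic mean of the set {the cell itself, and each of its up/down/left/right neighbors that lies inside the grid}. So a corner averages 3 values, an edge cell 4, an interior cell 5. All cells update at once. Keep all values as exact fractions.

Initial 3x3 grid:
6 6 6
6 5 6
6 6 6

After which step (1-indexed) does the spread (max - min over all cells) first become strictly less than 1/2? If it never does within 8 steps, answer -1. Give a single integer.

Answer: 1

Derivation:
Step 1: max=6, min=23/4, spread=1/4
  -> spread < 1/2 first at step 1
Step 2: max=471/80, min=144/25, spread=51/400
Step 3: max=2113/360, min=27977/4800, spread=589/14400
Step 4: max=1686919/288000, min=175057/30000, spread=31859/1440000
Step 5: max=10535279/1800000, min=100988393/17280000, spread=751427/86400000
Step 6: max=6065736871/1036800000, min=631365313/108000000, spread=23149331/5184000000
Step 7: max=37905068111/6480000000, min=363765345737/62208000000, spread=616540643/311040000000
Step 8: max=21830947991239/3732480000000, min=2273687546017/388800000000, spread=17737747379/18662400000000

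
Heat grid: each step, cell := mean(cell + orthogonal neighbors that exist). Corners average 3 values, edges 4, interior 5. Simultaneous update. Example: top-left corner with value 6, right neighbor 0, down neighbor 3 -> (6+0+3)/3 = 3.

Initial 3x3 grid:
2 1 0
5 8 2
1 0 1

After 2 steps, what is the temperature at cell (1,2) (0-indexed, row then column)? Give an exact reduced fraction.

Answer: 159/80

Derivation:
Step 1: cell (1,2) = 11/4
Step 2: cell (1,2) = 159/80
Full grid after step 2:
  113/36 577/240 13/6
  89/30 76/25 159/80
  17/6 87/40 25/12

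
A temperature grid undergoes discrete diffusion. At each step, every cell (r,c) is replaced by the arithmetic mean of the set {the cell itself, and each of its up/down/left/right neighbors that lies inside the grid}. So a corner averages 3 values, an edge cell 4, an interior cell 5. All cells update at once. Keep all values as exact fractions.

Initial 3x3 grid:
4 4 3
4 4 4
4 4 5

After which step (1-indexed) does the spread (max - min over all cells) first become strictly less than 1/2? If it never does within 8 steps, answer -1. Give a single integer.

Answer: 2

Derivation:
Step 1: max=13/3, min=11/3, spread=2/3
Step 2: max=151/36, min=137/36, spread=7/18
  -> spread < 1/2 first at step 2
Step 3: max=1777/432, min=1679/432, spread=49/216
Step 4: max=28159/6912, min=27137/6912, spread=511/3456
Step 5: max=336085/82944, min=327467/82944, spread=4309/41472
Step 6: max=4017607/995328, min=3945017/995328, spread=36295/497664
Step 7: max=48081517/11943936, min=47469971/11943936, spread=305773/5971968
Step 8: max=575884879/143327232, min=570732977/143327232, spread=2575951/71663616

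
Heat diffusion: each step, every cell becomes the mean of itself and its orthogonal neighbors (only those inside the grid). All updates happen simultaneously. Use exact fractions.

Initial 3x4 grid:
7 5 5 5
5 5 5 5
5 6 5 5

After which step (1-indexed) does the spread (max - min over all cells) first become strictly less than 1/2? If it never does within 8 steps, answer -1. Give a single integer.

Answer: 3

Derivation:
Step 1: max=17/3, min=5, spread=2/3
Step 2: max=50/9, min=5, spread=5/9
Step 3: max=1469/270, min=121/24, spread=431/1080
  -> spread < 1/2 first at step 3
Step 4: max=349417/64800, min=45631/9000, spread=104369/324000
Step 5: max=20812373/3888000, min=687641/135000, spread=5041561/19440000
Step 6: max=1242617527/233280000, min=165695701/32400000, spread=248042399/1166400000
Step 7: max=74265141293/13996800000, min=4987204267/972000000, spread=12246999241/69984000000
Step 8: max=4442511899287/839808000000, min=600148679731/116640000000, spread=607207026119/4199040000000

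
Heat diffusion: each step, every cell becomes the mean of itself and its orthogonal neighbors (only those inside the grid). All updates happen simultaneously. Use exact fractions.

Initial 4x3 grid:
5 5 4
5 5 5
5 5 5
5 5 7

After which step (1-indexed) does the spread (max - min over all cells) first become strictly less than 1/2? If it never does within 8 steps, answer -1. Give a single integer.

Answer: 4

Derivation:
Step 1: max=17/3, min=14/3, spread=1
Step 2: max=50/9, min=85/18, spread=5/6
Step 3: max=2315/432, min=13963/2880, spread=4411/8640
Step 4: max=34351/6480, min=126643/25920, spread=3587/8640
  -> spread < 1/2 first at step 4
Step 5: max=4071067/777600, min=50988211/10368000, spread=9878047/31104000
Step 6: max=242765783/46656000, min=153855167/31104000, spread=4793213/18662400
Step 7: max=14481647257/2799360000, min=185277284011/37324800000, spread=23434038247/111974400000
Step 8: max=865615322963/167961600000, min=557807485567/111974400000, spread=2312327569/13436928000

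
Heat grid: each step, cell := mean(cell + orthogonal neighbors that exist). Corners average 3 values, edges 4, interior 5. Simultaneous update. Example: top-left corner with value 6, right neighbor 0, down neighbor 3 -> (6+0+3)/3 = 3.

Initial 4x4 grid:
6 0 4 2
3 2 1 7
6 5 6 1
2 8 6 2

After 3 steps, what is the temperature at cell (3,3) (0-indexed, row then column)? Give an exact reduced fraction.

Step 1: cell (3,3) = 3
Step 2: cell (3,3) = 25/6
Step 3: cell (3,3) = 1433/360
Full grid after step 3:
  139/45 2589/800 4177/1440 719/216
  3059/800 333/100 10951/3000 4681/1440
  30779/7200 6767/1500 3869/1000 3173/800
  674/135 33749/7200 3693/800 1433/360

Answer: 1433/360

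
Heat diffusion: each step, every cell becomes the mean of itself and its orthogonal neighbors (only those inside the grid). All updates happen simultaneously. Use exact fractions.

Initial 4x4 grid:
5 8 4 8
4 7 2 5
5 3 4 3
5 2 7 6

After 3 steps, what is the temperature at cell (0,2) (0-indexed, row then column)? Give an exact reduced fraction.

Step 1: cell (0,2) = 11/2
Step 2: cell (0,2) = 647/120
Step 3: cell (0,2) = 3727/720
Full grid after step 3:
  1451/270 19307/3600 3727/720 5537/1080
  17987/3600 3641/750 14411/3000 1721/360
  5353/1200 4449/1000 6677/1500 8321/1800
  1547/360 863/200 8111/1800 2507/540

Answer: 3727/720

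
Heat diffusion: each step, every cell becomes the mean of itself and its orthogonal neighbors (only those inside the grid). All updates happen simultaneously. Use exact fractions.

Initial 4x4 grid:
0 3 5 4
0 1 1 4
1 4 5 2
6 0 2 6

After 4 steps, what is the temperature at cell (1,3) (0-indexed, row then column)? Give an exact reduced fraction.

Answer: 353671/108000

Derivation:
Step 1: cell (1,3) = 11/4
Step 2: cell (1,3) = 109/30
Step 3: cell (1,3) = 11809/3600
Step 4: cell (1,3) = 353671/108000
Full grid after step 4:
  13033/7200 9911/4500 77149/27000 103789/32400
  137201/72000 136801/60000 256471/90000 353671/108000
  472067/216000 224971/90000 537233/180000 350599/108000
  79489/32400 582467/216000 657323/216000 213467/64800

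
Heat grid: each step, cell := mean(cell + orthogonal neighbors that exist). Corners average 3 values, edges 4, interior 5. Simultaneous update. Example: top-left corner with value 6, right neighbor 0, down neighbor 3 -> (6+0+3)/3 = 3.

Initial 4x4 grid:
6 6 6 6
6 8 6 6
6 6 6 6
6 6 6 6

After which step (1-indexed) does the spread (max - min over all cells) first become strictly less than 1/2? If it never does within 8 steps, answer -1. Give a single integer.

Answer: 2

Derivation:
Step 1: max=13/2, min=6, spread=1/2
Step 2: max=161/25, min=6, spread=11/25
  -> spread < 1/2 first at step 2
Step 3: max=7567/1200, min=6, spread=367/1200
Step 4: max=33971/5400, min=1813/300, spread=1337/5400
Step 5: max=1013669/162000, min=54469/9000, spread=33227/162000
Step 6: max=30374327/4860000, min=328049/54000, spread=849917/4860000
Step 7: max=908514347/145800000, min=4928533/810000, spread=21378407/145800000
Step 8: max=27210462371/4374000000, min=1481688343/243000000, spread=540072197/4374000000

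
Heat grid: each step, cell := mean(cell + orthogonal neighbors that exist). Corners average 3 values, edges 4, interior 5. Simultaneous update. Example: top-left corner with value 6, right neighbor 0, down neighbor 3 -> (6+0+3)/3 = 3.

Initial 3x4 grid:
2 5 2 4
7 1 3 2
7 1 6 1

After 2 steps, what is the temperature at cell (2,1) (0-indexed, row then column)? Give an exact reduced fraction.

Answer: 149/40

Derivation:
Step 1: cell (2,1) = 15/4
Step 2: cell (2,1) = 149/40
Full grid after step 2:
  137/36 211/60 43/15 26/9
  1039/240 167/50 299/100 329/120
  13/3 149/40 123/40 11/4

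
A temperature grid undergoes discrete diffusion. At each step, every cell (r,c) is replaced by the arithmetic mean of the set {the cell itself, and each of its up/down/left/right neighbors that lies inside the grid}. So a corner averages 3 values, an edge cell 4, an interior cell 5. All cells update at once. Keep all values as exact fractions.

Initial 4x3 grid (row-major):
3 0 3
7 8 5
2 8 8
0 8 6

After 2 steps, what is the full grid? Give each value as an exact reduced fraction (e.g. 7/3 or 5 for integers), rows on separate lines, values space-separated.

Answer: 71/18 151/40 73/18
1091/240 269/50 1261/240
1163/240 289/50 1613/240
157/36 689/120 235/36

Derivation:
After step 1:
  10/3 7/2 8/3
  5 28/5 6
  17/4 34/5 27/4
  10/3 11/2 22/3
After step 2:
  71/18 151/40 73/18
  1091/240 269/50 1261/240
  1163/240 289/50 1613/240
  157/36 689/120 235/36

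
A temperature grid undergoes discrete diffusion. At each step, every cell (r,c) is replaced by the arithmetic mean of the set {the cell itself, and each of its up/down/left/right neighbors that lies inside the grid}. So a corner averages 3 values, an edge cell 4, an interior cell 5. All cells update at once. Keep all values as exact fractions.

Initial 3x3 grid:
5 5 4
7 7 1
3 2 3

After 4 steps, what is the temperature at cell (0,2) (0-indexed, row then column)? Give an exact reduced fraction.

Answer: 135397/32400

Derivation:
Step 1: cell (0,2) = 10/3
Step 2: cell (0,2) = 37/9
Step 3: cell (0,2) = 1093/270
Step 4: cell (0,2) = 135397/32400
Full grid after step 4:
  627713/129600 1292357/288000 135397/32400
  1978223/432000 514259/120000 3326321/864000
  62507/14400 1134107/288000 79673/21600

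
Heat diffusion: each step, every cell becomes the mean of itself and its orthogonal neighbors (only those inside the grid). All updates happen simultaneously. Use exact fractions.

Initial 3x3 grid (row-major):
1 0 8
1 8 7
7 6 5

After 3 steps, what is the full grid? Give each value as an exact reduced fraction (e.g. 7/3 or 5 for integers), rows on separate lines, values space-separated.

After step 1:
  2/3 17/4 5
  17/4 22/5 7
  14/3 13/2 6
After step 2:
  55/18 859/240 65/12
  839/240 132/25 28/5
  185/36 647/120 13/2
After step 3:
  3647/1080 62393/14400 3503/720
  61093/14400 1751/375 6839/1200
  10099/2160 40159/7200 2099/360

Answer: 3647/1080 62393/14400 3503/720
61093/14400 1751/375 6839/1200
10099/2160 40159/7200 2099/360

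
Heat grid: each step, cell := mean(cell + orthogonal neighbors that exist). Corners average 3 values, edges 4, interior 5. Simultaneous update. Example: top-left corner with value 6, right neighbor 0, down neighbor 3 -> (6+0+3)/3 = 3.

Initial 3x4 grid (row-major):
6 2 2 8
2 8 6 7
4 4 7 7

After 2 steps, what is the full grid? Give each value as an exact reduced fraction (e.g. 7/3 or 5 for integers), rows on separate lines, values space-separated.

After step 1:
  10/3 9/2 9/2 17/3
  5 22/5 6 7
  10/3 23/4 6 7
After step 2:
  77/18 251/60 31/6 103/18
  241/60 513/100 279/50 77/12
  169/36 1169/240 99/16 20/3

Answer: 77/18 251/60 31/6 103/18
241/60 513/100 279/50 77/12
169/36 1169/240 99/16 20/3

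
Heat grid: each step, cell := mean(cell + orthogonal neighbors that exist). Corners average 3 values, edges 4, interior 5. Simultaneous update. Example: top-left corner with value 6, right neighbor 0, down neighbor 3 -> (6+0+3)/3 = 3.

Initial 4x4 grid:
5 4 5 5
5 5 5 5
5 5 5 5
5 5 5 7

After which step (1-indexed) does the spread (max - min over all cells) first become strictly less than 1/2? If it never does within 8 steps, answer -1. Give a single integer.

Answer: 4

Derivation:
Step 1: max=17/3, min=14/3, spread=1
Step 2: max=50/9, min=569/120, spread=293/360
Step 3: max=581/108, min=5189/1080, spread=23/40
Step 4: max=17243/3240, min=523157/108000, spread=154829/324000
  -> spread < 1/2 first at step 4
Step 5: max=2553499/486000, min=4721357/972000, spread=1587/4000
Step 6: max=38032001/7290000, min=142413593/29160000, spread=39977/120000
Step 7: max=453242357/87480000, min=4287803489/874800000, spread=1006667/3600000
Step 8: max=3382951019/656100000, min=129150055109/26244000000, spread=25382657/108000000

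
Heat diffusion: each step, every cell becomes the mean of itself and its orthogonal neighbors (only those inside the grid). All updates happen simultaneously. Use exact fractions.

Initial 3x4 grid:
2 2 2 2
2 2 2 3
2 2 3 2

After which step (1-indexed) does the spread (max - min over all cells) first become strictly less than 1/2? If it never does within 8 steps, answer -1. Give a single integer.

Answer: 2

Derivation:
Step 1: max=8/3, min=2, spread=2/3
Step 2: max=193/80, min=2, spread=33/80
  -> spread < 1/2 first at step 2
Step 3: max=5179/2160, min=2, spread=859/2160
Step 4: max=300803/129600, min=3679/1800, spread=7183/25920
Step 5: max=17891077/7776000, min=222211/108000, spread=378377/1555200
Step 6: max=1058781623/466560000, min=2249789/1080000, spread=3474911/18662400
Step 7: max=63070000357/27993600000, min=203853989/97200000, spread=174402061/1119744000
Step 8: max=3756516566063/1679616000000, min=24639816727/11664000000, spread=1667063659/13436928000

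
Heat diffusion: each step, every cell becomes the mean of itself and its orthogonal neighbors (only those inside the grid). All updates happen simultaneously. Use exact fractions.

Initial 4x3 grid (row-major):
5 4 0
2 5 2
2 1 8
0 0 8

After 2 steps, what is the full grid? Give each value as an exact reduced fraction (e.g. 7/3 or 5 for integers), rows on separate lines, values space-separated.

After step 1:
  11/3 7/2 2
  7/2 14/5 15/4
  5/4 16/5 19/4
  2/3 9/4 16/3
After step 2:
  32/9 359/120 37/12
  673/240 67/20 133/40
  517/240 57/20 511/120
  25/18 229/80 37/9

Answer: 32/9 359/120 37/12
673/240 67/20 133/40
517/240 57/20 511/120
25/18 229/80 37/9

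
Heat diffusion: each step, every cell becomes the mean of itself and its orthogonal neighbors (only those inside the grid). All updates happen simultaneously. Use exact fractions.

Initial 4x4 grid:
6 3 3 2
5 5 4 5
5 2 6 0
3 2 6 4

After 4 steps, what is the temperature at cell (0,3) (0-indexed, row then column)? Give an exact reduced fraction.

Answer: 45097/12960

Derivation:
Step 1: cell (0,3) = 10/3
Step 2: cell (0,3) = 109/36
Step 3: cell (0,3) = 7511/2160
Step 4: cell (0,3) = 45097/12960
Full grid after step 4:
  279379/64800 869563/216000 817811/216000 45097/12960
  448259/108000 736621/180000 133183/36000 195449/54000
  86663/21600 690731/180000 688793/180000 194609/54000
  244109/64800 164773/43200 798641/216000 242087/64800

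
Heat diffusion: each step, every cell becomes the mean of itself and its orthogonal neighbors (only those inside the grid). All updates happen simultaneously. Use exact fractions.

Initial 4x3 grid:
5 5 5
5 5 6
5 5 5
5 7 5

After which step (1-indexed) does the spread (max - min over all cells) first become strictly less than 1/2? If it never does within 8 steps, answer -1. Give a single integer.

Step 1: max=17/3, min=5, spread=2/3
Step 2: max=667/120, min=5, spread=67/120
Step 3: max=739/135, min=911/180, spread=223/540
  -> spread < 1/2 first at step 3
Step 4: max=350881/64800, min=27553/5400, spread=4049/12960
Step 5: max=20962409/3888000, min=554129/108000, spread=202753/777600
Step 6: max=1251253351/233280000, min=50128999/9720000, spread=385259/1866240
Step 7: max=74822159909/13996800000, min=3018585091/583200000, spread=95044709/559872000
Step 8: max=4475616336031/839808000000, min=20187315341/3888000000, spread=921249779/6718464000

Answer: 3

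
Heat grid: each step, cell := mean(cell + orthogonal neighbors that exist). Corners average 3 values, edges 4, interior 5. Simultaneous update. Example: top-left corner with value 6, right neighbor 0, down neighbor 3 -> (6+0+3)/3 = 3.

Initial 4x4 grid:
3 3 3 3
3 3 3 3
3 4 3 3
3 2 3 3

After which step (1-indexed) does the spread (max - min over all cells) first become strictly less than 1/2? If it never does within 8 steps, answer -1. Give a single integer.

Step 1: max=13/4, min=8/3, spread=7/12
Step 2: max=313/100, min=137/48, spread=331/1200
  -> spread < 1/2 first at step 2
Step 3: max=1233/400, min=317/108, spread=1591/10800
Step 4: max=8797/2880, min=640273/216000, spread=9751/108000
Step 5: max=43867/14400, min=6438017/2160000, spread=142033/2160000
Step 6: max=5469869/1800000, min=58124527/19440000, spread=4750291/97200000
Step 7: max=590401733/194400000, min=5822814929/1944000000, spread=9022489/216000000
Step 8: max=1964936447/648000000, min=52467638839/17496000000, spread=58564523/1749600000

Answer: 2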